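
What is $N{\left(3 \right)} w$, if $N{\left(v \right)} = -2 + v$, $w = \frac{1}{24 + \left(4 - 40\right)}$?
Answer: $- \frac{1}{12} \approx -0.083333$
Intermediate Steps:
$w = - \frac{1}{12}$ ($w = \frac{1}{24 + \left(4 - 40\right)} = \frac{1}{24 - 36} = \frac{1}{-12} = - \frac{1}{12} \approx -0.083333$)
$N{\left(3 \right)} w = \left(-2 + 3\right) \left(- \frac{1}{12}\right) = 1 \left(- \frac{1}{12}\right) = - \frac{1}{12}$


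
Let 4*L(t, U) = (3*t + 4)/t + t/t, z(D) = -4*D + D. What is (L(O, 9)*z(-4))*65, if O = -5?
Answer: 624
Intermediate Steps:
z(D) = -3*D
L(t, U) = ¼ + (4 + 3*t)/(4*t) (L(t, U) = ((3*t + 4)/t + t/t)/4 = ((4 + 3*t)/t + 1)/4 = (1 + (4 + 3*t)/t)/4 = ¼ + (4 + 3*t)/(4*t))
(L(O, 9)*z(-4))*65 = (((1 - 5)/(-5))*(-3*(-4)))*65 = (-⅕*(-4)*12)*65 = ((⅘)*12)*65 = (48/5)*65 = 624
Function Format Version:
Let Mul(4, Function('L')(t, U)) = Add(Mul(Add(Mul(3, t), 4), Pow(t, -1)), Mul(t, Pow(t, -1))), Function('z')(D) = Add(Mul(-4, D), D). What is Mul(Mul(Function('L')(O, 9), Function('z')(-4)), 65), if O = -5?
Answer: 624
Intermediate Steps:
Function('z')(D) = Mul(-3, D)
Function('L')(t, U) = Add(Rational(1, 4), Mul(Rational(1, 4), Pow(t, -1), Add(4, Mul(3, t)))) (Function('L')(t, U) = Mul(Rational(1, 4), Add(Mul(Add(Mul(3, t), 4), Pow(t, -1)), Mul(t, Pow(t, -1)))) = Mul(Rational(1, 4), Add(Mul(Add(4, Mul(3, t)), Pow(t, -1)), 1)) = Mul(Rational(1, 4), Add(Mul(Pow(t, -1), Add(4, Mul(3, t))), 1)) = Mul(Rational(1, 4), Add(1, Mul(Pow(t, -1), Add(4, Mul(3, t))))) = Add(Rational(1, 4), Mul(Rational(1, 4), Pow(t, -1), Add(4, Mul(3, t)))))
Mul(Mul(Function('L')(O, 9), Function('z')(-4)), 65) = Mul(Mul(Mul(Pow(-5, -1), Add(1, -5)), Mul(-3, -4)), 65) = Mul(Mul(Mul(Rational(-1, 5), -4), 12), 65) = Mul(Mul(Rational(4, 5), 12), 65) = Mul(Rational(48, 5), 65) = 624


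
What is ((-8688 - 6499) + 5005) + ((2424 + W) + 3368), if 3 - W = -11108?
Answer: 6721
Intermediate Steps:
W = 11111 (W = 3 - 1*(-11108) = 3 + 11108 = 11111)
((-8688 - 6499) + 5005) + ((2424 + W) + 3368) = ((-8688 - 6499) + 5005) + ((2424 + 11111) + 3368) = (-15187 + 5005) + (13535 + 3368) = -10182 + 16903 = 6721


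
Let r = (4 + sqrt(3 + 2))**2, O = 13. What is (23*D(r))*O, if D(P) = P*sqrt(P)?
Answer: 37076 + 15847*sqrt(5) ≈ 72511.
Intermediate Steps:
r = (4 + sqrt(5))**2 ≈ 38.889
D(P) = P**(3/2)
(23*D(r))*O = (23*((4 + sqrt(5))**2)**(3/2))*13 = (23*(4 + sqrt(5))**3)*13 = 299*(4 + sqrt(5))**3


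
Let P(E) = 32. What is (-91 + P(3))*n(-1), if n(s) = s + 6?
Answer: -295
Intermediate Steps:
n(s) = 6 + s
(-91 + P(3))*n(-1) = (-91 + 32)*(6 - 1) = -59*5 = -295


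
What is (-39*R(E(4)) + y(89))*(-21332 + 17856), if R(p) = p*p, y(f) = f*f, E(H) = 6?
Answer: -22653092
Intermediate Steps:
y(f) = f²
R(p) = p²
(-39*R(E(4)) + y(89))*(-21332 + 17856) = (-39*6² + 89²)*(-21332 + 17856) = (-39*36 + 7921)*(-3476) = (-1404 + 7921)*(-3476) = 6517*(-3476) = -22653092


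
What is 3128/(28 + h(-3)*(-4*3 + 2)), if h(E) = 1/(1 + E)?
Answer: 3128/33 ≈ 94.788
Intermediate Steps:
3128/(28 + h(-3)*(-4*3 + 2)) = 3128/(28 + (-4*3 + 2)/(1 - 3)) = 3128/(28 + (-4*3 + 2)/(-2)) = 3128/(28 - (-12 + 2)/2) = 3128/(28 - ½*(-10)) = 3128/(28 + 5) = 3128/33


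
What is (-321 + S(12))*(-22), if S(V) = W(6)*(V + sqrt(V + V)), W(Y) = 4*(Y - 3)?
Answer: 3894 - 528*sqrt(6) ≈ 2600.7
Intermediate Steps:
W(Y) = -12 + 4*Y (W(Y) = 4*(-3 + Y) = -12 + 4*Y)
S(V) = 12*V + 12*sqrt(2)*sqrt(V) (S(V) = (-12 + 4*6)*(V + sqrt(V + V)) = (-12 + 24)*(V + sqrt(2*V)) = 12*(V + sqrt(2)*sqrt(V)) = 12*V + 12*sqrt(2)*sqrt(V))
(-321 + S(12))*(-22) = (-321 + (12*12 + 12*sqrt(2)*sqrt(12)))*(-22) = (-321 + (144 + 12*sqrt(2)*(2*sqrt(3))))*(-22) = (-321 + (144 + 24*sqrt(6)))*(-22) = (-177 + 24*sqrt(6))*(-22) = 3894 - 528*sqrt(6)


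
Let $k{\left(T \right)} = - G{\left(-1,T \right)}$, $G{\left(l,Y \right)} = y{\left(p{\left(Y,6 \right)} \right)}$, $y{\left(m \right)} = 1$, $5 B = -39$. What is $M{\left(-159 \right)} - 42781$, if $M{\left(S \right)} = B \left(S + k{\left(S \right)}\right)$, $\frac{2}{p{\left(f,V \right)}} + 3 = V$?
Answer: $-41533$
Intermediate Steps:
$B = - \frac{39}{5}$ ($B = \frac{1}{5} \left(-39\right) = - \frac{39}{5} \approx -7.8$)
$p{\left(f,V \right)} = \frac{2}{-3 + V}$
$G{\left(l,Y \right)} = 1$
$k{\left(T \right)} = -1$ ($k{\left(T \right)} = \left(-1\right) 1 = -1$)
$M{\left(S \right)} = \frac{39}{5} - \frac{39 S}{5}$ ($M{\left(S \right)} = - \frac{39 \left(S - 1\right)}{5} = - \frac{39 \left(-1 + S\right)}{5} = \frac{39}{5} - \frac{39 S}{5}$)
$M{\left(-159 \right)} - 42781 = \left(\frac{39}{5} - - \frac{6201}{5}\right) - 42781 = \left(\frac{39}{5} + \frac{6201}{5}\right) - 42781 = 1248 - 42781 = -41533$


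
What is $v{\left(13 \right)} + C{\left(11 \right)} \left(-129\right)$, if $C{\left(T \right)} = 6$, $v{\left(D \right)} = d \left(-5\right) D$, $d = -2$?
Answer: $-644$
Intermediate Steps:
$v{\left(D \right)} = 10 D$ ($v{\left(D \right)} = \left(-2\right) \left(-5\right) D = 10 D$)
$v{\left(13 \right)} + C{\left(11 \right)} \left(-129\right) = 10 \cdot 13 + 6 \left(-129\right) = 130 - 774 = -644$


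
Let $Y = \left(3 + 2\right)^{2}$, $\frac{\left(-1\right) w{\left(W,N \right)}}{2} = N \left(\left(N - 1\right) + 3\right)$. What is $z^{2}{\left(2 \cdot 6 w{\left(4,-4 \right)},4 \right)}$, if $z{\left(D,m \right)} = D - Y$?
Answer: $47089$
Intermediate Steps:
$w{\left(W,N \right)} = - 2 N \left(2 + N\right)$ ($w{\left(W,N \right)} = - 2 N \left(\left(N - 1\right) + 3\right) = - 2 N \left(\left(-1 + N\right) + 3\right) = - 2 N \left(2 + N\right)$)
$Y = 25$ ($Y = 5^{2} = 25$)
$z{\left(D,m \right)} = -25 + D$ ($z{\left(D,m \right)} = D - 25 = -25 + D$)
$z^{2}{\left(2 \cdot 6 w{\left(4,-4 \right)},4 \right)} = \left(-25 + 2 \cdot 6 \left(\left(-2\right) \left(-4\right) \left(2 - 4\right)\right)\right)^{2} = \left(-25 + 12 \left(\left(-2\right) \left(-4\right) \left(-2\right)\right)\right)^{2} = \left(-25 + 12 \left(-16\right)\right)^{2} = \left(-25 - 192\right)^{2} = \left(-217\right)^{2} = 47089$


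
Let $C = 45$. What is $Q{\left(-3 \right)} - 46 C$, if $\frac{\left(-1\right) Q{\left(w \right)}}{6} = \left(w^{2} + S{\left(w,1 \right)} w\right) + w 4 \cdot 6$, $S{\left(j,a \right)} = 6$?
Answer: $-1584$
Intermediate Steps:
$Q{\left(w \right)} = - 180 w - 6 w^{2}$ ($Q{\left(w \right)} = - 6 \left(\left(w^{2} + 6 w\right) + w 4 \cdot 6\right) = - 6 \left(\left(w^{2} + 6 w\right) + 4 w 6\right) = - 6 \left(\left(w^{2} + 6 w\right) + 24 w\right) = - 6 \left(w^{2} + 30 w\right) = - 180 w - 6 w^{2}$)
$Q{\left(-3 \right)} - 46 C = \left(-6\right) \left(-3\right) \left(30 - 3\right) - 2070 = \left(-6\right) \left(-3\right) 27 - 2070 = 486 - 2070 = -1584$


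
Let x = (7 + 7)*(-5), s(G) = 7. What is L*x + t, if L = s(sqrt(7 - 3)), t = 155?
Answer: -335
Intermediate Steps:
x = -70 (x = 14*(-5) = -70)
L = 7
L*x + t = 7*(-70) + 155 = -490 + 155 = -335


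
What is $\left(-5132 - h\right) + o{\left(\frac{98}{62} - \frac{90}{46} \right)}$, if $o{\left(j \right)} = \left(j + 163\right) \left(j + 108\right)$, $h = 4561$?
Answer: $\frac{3969995219}{508369} \approx 7809.3$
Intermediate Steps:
$o{\left(j \right)} = \left(108 + j\right) \left(163 + j\right)$ ($o{\left(j \right)} = \left(163 + j\right) \left(108 + j\right) = \left(108 + j\right) \left(163 + j\right)$)
$\left(-5132 - h\right) + o{\left(\frac{98}{62} - \frac{90}{46} \right)} = \left(-5132 - 4561\right) + \left(17604 + \left(\frac{98}{62} - \frac{90}{46}\right)^{2} + 271 \left(\frac{98}{62} - \frac{90}{46}\right)\right) = \left(-5132 - 4561\right) + \left(17604 + \left(98 \cdot \frac{1}{62} - \frac{45}{23}\right)^{2} + 271 \left(98 \cdot \frac{1}{62} - \frac{45}{23}\right)\right) = -9693 + \left(17604 + \left(\frac{49}{31} - \frac{45}{23}\right)^{2} + 271 \left(\frac{49}{31} - \frac{45}{23}\right)\right) = -9693 + \left(17604 + \left(- \frac{268}{713}\right)^{2} + 271 \left(- \frac{268}{713}\right)\right) = -9693 + \left(17604 + \frac{71824}{508369} - \frac{72628}{713}\right) = -9693 + \frac{8897615936}{508369} = \frac{3969995219}{508369}$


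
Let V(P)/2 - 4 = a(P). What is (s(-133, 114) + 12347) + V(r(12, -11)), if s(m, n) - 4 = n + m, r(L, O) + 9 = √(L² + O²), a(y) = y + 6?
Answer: 12334 + 2*√265 ≈ 12367.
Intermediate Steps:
a(y) = 6 + y
r(L, O) = -9 + √(L² + O²)
s(m, n) = 4 + m + n (s(m, n) = 4 + (n + m) = 4 + (m + n) = 4 + m + n)
V(P) = 20 + 2*P (V(P) = 8 + 2*(6 + P) = 8 + (12 + 2*P) = 20 + 2*P)
(s(-133, 114) + 12347) + V(r(12, -11)) = ((4 - 133 + 114) + 12347) + (20 + 2*(-9 + √(12² + (-11)²))) = (-15 + 12347) + (20 + 2*(-9 + √(144 + 121))) = 12332 + (20 + 2*(-9 + √265)) = 12332 + (20 + (-18 + 2*√265)) = 12332 + (2 + 2*√265) = 12334 + 2*√265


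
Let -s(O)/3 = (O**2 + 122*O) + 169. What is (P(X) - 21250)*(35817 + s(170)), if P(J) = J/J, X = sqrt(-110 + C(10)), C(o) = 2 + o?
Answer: 2414098890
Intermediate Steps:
X = 7*I*sqrt(2) (X = sqrt(-110 + (2 + 10)) = sqrt(-110 + 12) = sqrt(-98) = 7*I*sqrt(2) ≈ 9.8995*I)
P(J) = 1
s(O) = -507 - 366*O - 3*O**2 (s(O) = -3*((O**2 + 122*O) + 169) = -3*(169 + O**2 + 122*O) = -507 - 366*O - 3*O**2)
(P(X) - 21250)*(35817 + s(170)) = (1 - 21250)*(35817 + (-507 - 366*170 - 3*170**2)) = -21249*(35817 + (-507 - 62220 - 3*28900)) = -21249*(35817 + (-507 - 62220 - 86700)) = -21249*(35817 - 149427) = -21249*(-113610) = 2414098890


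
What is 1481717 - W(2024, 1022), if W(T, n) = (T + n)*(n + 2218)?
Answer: -8387323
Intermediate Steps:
W(T, n) = (2218 + n)*(T + n) (W(T, n) = (T + n)*(2218 + n) = (2218 + n)*(T + n))
1481717 - W(2024, 1022) = 1481717 - (1022² + 2218*2024 + 2218*1022 + 2024*1022) = 1481717 - (1044484 + 4489232 + 2266796 + 2068528) = 1481717 - 1*9869040 = 1481717 - 9869040 = -8387323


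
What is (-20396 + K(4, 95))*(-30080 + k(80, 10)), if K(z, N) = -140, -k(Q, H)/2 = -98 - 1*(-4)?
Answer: 613862112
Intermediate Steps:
k(Q, H) = 188 (k(Q, H) = -2*(-98 - 1*(-4)) = -2*(-98 + 4) = -2*(-94) = 188)
(-20396 + K(4, 95))*(-30080 + k(80, 10)) = (-20396 - 140)*(-30080 + 188) = -20536*(-29892) = 613862112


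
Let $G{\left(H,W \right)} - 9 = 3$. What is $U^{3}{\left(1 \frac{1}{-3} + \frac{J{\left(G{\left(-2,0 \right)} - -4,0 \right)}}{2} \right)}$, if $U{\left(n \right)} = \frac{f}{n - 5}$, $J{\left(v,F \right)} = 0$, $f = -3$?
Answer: $\frac{729}{4096} \approx 0.17798$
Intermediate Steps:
$G{\left(H,W \right)} = 12$ ($G{\left(H,W \right)} = 9 + 3 = 12$)
$U{\left(n \right)} = - \frac{3}{-5 + n}$ ($U{\left(n \right)} = \frac{1}{n - 5} \left(-3\right) = \frac{1}{-5 + n} \left(-3\right) = - \frac{3}{-5 + n}$)
$U^{3}{\left(1 \frac{1}{-3} + \frac{J{\left(G{\left(-2,0 \right)} - -4,0 \right)}}{2} \right)} = \left(- \frac{3}{-5 + \left(1 \frac{1}{-3} + \frac{0}{2}\right)}\right)^{3} = \left(- \frac{3}{-5 + \left(1 \left(- \frac{1}{3}\right) + 0 \cdot \frac{1}{2}\right)}\right)^{3} = \left(- \frac{3}{-5 + \left(- \frac{1}{3} + 0\right)}\right)^{3} = \left(- \frac{3}{-5 - \frac{1}{3}}\right)^{3} = \left(- \frac{3}{- \frac{16}{3}}\right)^{3} = \left(\left(-3\right) \left(- \frac{3}{16}\right)\right)^{3} = \left(\frac{9}{16}\right)^{3} = \frac{729}{4096}$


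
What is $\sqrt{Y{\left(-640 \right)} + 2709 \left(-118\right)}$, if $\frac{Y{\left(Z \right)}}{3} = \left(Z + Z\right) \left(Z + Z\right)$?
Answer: $\sqrt{4595538} \approx 2143.7$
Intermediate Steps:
$Y{\left(Z \right)} = 12 Z^{2}$ ($Y{\left(Z \right)} = 3 \left(Z + Z\right) \left(Z + Z\right) = 3 \cdot 2 Z 2 Z = 3 \cdot 4 Z^{2} = 12 Z^{2}$)
$\sqrt{Y{\left(-640 \right)} + 2709 \left(-118\right)} = \sqrt{12 \left(-640\right)^{2} + 2709 \left(-118\right)} = \sqrt{12 \cdot 409600 - 319662} = \sqrt{4915200 - 319662} = \sqrt{4595538}$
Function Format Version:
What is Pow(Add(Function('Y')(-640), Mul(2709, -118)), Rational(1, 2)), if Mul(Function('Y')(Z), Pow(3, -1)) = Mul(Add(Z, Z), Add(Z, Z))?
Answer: Pow(4595538, Rational(1, 2)) ≈ 2143.7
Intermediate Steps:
Function('Y')(Z) = Mul(12, Pow(Z, 2)) (Function('Y')(Z) = Mul(3, Mul(Add(Z, Z), Add(Z, Z))) = Mul(3, Mul(Mul(2, Z), Mul(2, Z))) = Mul(3, Mul(4, Pow(Z, 2))) = Mul(12, Pow(Z, 2)))
Pow(Add(Function('Y')(-640), Mul(2709, -118)), Rational(1, 2)) = Pow(Add(Mul(12, Pow(-640, 2)), Mul(2709, -118)), Rational(1, 2)) = Pow(Add(Mul(12, 409600), -319662), Rational(1, 2)) = Pow(Add(4915200, -319662), Rational(1, 2)) = Pow(4595538, Rational(1, 2))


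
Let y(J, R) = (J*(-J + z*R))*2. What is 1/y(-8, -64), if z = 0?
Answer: -1/128 ≈ -0.0078125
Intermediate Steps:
y(J, R) = -2*J² (y(J, R) = (J*(-J + 0*R))*2 = (J*(-J + 0))*2 = (J*(-J))*2 = -J²*2 = -2*J²)
1/y(-8, -64) = 1/(-2*(-8)²) = 1/(-2*64) = 1/(-128) = -1/128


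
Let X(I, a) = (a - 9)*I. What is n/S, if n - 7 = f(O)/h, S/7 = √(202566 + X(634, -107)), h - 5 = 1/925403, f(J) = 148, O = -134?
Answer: 42337189*√129022/1044727002116 ≈ 0.014556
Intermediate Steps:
h = 4627016/925403 (h = 5 + 1/925403 = 4627016/925403 ≈ 5.0000)
X(I, a) = I*(-9 + a) (X(I, a) = (-9 + a)*I = I*(-9 + a))
S = 7*√129022 (S = 7*√(202566 + 634*(-9 - 107)) = 7*√(202566 + 634*(-116)) = 7*√(202566 - 73544) = 7*√129022 ≈ 2514.4)
n = 42337189/1156754 (n = 7 + 148/(4627016/925403) = 7 + 148*(925403/4627016) = 7 + 34239911/1156754 = 42337189/1156754 ≈ 36.600)
n/S = 42337189/(1156754*((7*√129022))) = 42337189*(√129022/903154)/1156754 = 42337189*√129022/1044727002116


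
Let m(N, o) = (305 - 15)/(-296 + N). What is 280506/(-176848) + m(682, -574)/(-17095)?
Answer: -92550890647/58348079608 ≈ -1.5862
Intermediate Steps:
m(N, o) = 290/(-296 + N)
280506/(-176848) + m(682, -574)/(-17095) = 280506/(-176848) + (290/(-296 + 682))/(-17095) = 280506*(-1/176848) + (290/386)*(-1/17095) = -140253/88424 + (290*(1/386))*(-1/17095) = -140253/88424 + (145/193)*(-1/17095) = -140253/88424 - 29/659867 = -92550890647/58348079608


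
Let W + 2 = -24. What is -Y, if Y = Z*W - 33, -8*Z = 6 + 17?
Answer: -167/4 ≈ -41.750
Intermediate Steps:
Z = -23/8 (Z = -(6 + 17)/8 = -⅛*23 = -23/8 ≈ -2.8750)
W = -26 (W = -2 - 24 = -26)
Y = 167/4 (Y = -23/8*(-26) - 33 = 299/4 - 33 = 167/4 ≈ 41.750)
-Y = -1*167/4 = -167/4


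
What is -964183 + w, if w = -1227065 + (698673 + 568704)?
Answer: -923871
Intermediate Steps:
w = 40312 (w = -1227065 + 1267377 = 40312)
-964183 + w = -964183 + 40312 = -923871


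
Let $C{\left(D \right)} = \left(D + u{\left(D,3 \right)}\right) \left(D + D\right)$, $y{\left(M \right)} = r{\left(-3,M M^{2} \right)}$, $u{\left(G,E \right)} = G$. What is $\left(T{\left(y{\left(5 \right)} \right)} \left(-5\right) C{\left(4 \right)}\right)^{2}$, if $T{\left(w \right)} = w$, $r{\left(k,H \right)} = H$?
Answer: $1600000000$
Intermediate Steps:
$y{\left(M \right)} = M^{3}$ ($y{\left(M \right)} = M M^{2} = M^{3}$)
$C{\left(D \right)} = 4 D^{2}$ ($C{\left(D \right)} = \left(D + D\right) \left(D + D\right) = 2 D 2 D = 4 D^{2}$)
$\left(T{\left(y{\left(5 \right)} \right)} \left(-5\right) C{\left(4 \right)}\right)^{2} = \left(5^{3} \left(-5\right) 4 \cdot 4^{2}\right)^{2} = \left(125 \left(-5\right) 4 \cdot 16\right)^{2} = \left(\left(-625\right) 64\right)^{2} = \left(-40000\right)^{2} = 1600000000$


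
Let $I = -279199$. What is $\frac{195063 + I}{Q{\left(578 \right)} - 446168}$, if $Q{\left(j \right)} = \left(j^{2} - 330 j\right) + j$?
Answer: $\frac{42068}{151123} \approx 0.27837$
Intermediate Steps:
$Q{\left(j \right)} = j^{2} - 329 j$
$\frac{195063 + I}{Q{\left(578 \right)} - 446168} = \frac{195063 - 279199}{578 \left(-329 + 578\right) - 446168} = - \frac{84136}{578 \cdot 249 - 446168} = - \frac{84136}{143922 - 446168} = - \frac{84136}{-302246} = \left(-84136\right) \left(- \frac{1}{302246}\right) = \frac{42068}{151123}$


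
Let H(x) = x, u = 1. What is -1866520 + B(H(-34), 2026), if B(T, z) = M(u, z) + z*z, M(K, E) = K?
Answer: 2238157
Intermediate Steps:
B(T, z) = 1 + z² (B(T, z) = 1 + z*z = 1 + z²)
-1866520 + B(H(-34), 2026) = -1866520 + (1 + 2026²) = -1866520 + (1 + 4104676) = -1866520 + 4104677 = 2238157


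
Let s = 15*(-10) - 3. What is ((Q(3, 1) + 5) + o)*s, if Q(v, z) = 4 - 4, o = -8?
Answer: 459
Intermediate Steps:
Q(v, z) = 0
s = -153 (s = -150 - 3 = -153)
((Q(3, 1) + 5) + o)*s = ((0 + 5) - 8)*(-153) = (5 - 8)*(-153) = -3*(-153) = 459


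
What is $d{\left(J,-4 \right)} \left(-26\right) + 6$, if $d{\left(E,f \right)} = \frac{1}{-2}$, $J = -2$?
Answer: $19$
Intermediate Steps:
$d{\left(E,f \right)} = - \frac{1}{2}$
$d{\left(J,-4 \right)} \left(-26\right) + 6 = \left(- \frac{1}{2}\right) \left(-26\right) + 6 = 13 + 6 = 19$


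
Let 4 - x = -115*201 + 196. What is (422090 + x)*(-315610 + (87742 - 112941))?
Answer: -151664435517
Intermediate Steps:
x = 22923 (x = 4 - (-115*201 + 196) = 4 - (-23115 + 196) = 4 - 1*(-22919) = 4 + 22919 = 22923)
(422090 + x)*(-315610 + (87742 - 112941)) = (422090 + 22923)*(-315610 + (87742 - 112941)) = 445013*(-315610 - 25199) = 445013*(-340809) = -151664435517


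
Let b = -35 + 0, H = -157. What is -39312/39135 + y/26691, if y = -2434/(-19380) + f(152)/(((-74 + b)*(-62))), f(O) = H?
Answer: -1145193938077363/1140042121237845 ≈ -1.0045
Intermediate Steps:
b = -35
f(O) = -157
y = 1675789/16371255 (y = -2434/(-19380) - 157*(-1/(62*(-74 - 35))) = -2434*(-1/19380) - 157/((-109*(-62))) = 1217/9690 - 157/6758 = 1675789/16371255 ≈ 0.10236)
-39312/39135 + y/26691 = -39312/39135 + (1675789/16371255)/26691 = -39312*1/39135 + (1675789/16371255)*(1/26691) = -13104/13045 + 1675789/436965167205 = -1145193938077363/1140042121237845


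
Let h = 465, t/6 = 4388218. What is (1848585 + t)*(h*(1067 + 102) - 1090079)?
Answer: -15399049457142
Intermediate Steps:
t = 26329308 (t = 6*4388218 = 26329308)
(1848585 + t)*(h*(1067 + 102) - 1090079) = (1848585 + 26329308)*(465*(1067 + 102) - 1090079) = 28177893*(465*1169 - 1090079) = 28177893*(543585 - 1090079) = 28177893*(-546494) = -15399049457142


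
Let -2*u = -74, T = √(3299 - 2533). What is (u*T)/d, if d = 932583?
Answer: 37*√766/932583 ≈ 0.0010981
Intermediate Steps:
T = √766 ≈ 27.677
u = 37 (u = -½*(-74) = 37)
(u*T)/d = (37*√766)/932583 = (37*√766)*(1/932583) = 37*√766/932583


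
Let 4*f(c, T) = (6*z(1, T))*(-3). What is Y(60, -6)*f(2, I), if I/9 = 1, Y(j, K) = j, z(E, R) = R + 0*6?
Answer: -2430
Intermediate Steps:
z(E, R) = R (z(E, R) = R + 0 = R)
I = 9 (I = 9*1 = 9)
f(c, T) = -9*T/2 (f(c, T) = ((6*T)*(-3))/4 = (-18*T)/4 = -9*T/2)
Y(60, -6)*f(2, I) = 60*(-9/2*9) = 60*(-81/2) = -2430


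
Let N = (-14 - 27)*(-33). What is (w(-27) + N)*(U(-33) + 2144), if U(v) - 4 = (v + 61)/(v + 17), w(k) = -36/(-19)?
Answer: 221003655/76 ≈ 2.9079e+6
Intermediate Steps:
w(k) = 36/19 (w(k) = -36*(-1/19) = 36/19)
N = 1353 (N = -41*(-33) = 1353)
U(v) = 4 + (61 + v)/(17 + v) (U(v) = 4 + (v + 61)/(v + 17) = 4 + (61 + v)/(17 + v))
(w(-27) + N)*(U(-33) + 2144) = (36/19 + 1353)*((129 + 5*(-33))/(17 - 33) + 2144) = 25743*((129 - 165)/(-16) + 2144)/19 = 25743*(-1/16*(-36) + 2144)/19 = 25743*(9/4 + 2144)/19 = (25743/19)*(8585/4) = 221003655/76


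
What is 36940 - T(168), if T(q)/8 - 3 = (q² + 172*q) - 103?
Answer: -419220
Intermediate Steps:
T(q) = -800 + 8*q² + 1376*q (T(q) = 24 + 8*((q² + 172*q) - 103) = 24 + 8*(-103 + q² + 172*q) = 24 + (-824 + 8*q² + 1376*q) = -800 + 8*q² + 1376*q)
36940 - T(168) = 36940 - (-800 + 8*168² + 1376*168) = 36940 - (-800 + 8*28224 + 231168) = 36940 - (-800 + 225792 + 231168) = 36940 - 1*456160 = 36940 - 456160 = -419220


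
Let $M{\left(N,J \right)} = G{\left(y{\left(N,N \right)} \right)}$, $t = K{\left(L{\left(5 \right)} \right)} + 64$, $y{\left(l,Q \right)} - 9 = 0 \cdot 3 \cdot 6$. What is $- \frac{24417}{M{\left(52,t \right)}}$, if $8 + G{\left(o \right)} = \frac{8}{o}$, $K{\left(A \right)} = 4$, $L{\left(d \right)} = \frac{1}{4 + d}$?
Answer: $\frac{219753}{64} \approx 3433.6$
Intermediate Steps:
$y{\left(l,Q \right)} = 9$ ($y{\left(l,Q \right)} = 9 + 0 \cdot 3 \cdot 6 = 9 + 0 \cdot 6 = 9 + 0 = 9$)
$t = 68$ ($t = 4 + 64 = 68$)
$G{\left(o \right)} = -8 + \frac{8}{o}$
$M{\left(N,J \right)} = - \frac{64}{9}$ ($M{\left(N,J \right)} = -8 + \frac{8}{9} = - \frac{64}{9}$)
$- \frac{24417}{M{\left(52,t \right)}} = - \frac{24417}{- \frac{64}{9}} = \left(-24417\right) \left(- \frac{9}{64}\right) = \frac{219753}{64}$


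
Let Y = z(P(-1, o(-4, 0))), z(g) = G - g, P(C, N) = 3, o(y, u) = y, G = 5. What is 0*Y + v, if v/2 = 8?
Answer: 16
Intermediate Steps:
v = 16 (v = 2*8 = 16)
z(g) = 5 - g
Y = 2 (Y = 5 - 1*3 = 5 - 3 = 2)
0*Y + v = 0*2 + 16 = 0 + 16 = 16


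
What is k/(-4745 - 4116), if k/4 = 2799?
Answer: -11196/8861 ≈ -1.2635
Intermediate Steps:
k = 11196 (k = 4*2799 = 11196)
k/(-4745 - 4116) = 11196/(-4745 - 4116) = 11196/(-8861) = 11196*(-1/8861) = -11196/8861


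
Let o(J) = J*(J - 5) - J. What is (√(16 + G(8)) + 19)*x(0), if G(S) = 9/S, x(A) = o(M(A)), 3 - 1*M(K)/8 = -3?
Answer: 38304 + 504*√274 ≈ 46647.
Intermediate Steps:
M(K) = 48 (M(K) = 24 - 8*(-3) = 24 + 24 = 48)
o(J) = -J + J*(-5 + J) (o(J) = J*(-5 + J) - J = -J + J*(-5 + J))
x(A) = 2016 (x(A) = 48*(-6 + 48) = 48*42 = 2016)
(√(16 + G(8)) + 19)*x(0) = (√(16 + 9/8) + 19)*2016 = (√(137/8) + 19)*2016 = (√274/4 + 19)*2016 = (19 + √274/4)*2016 = 38304 + 504*√274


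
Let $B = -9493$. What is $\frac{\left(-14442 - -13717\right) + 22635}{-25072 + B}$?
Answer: $- \frac{4382}{6913} \approx -0.63388$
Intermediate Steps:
$\frac{\left(-14442 - -13717\right) + 22635}{-25072 + B} = \frac{\left(-14442 - -13717\right) + 22635}{-25072 - 9493} = \frac{\left(-14442 + 13717\right) + 22635}{-34565} = \left(-725 + 22635\right) \left(- \frac{1}{34565}\right) = 21910 \left(- \frac{1}{34565}\right) = - \frac{4382}{6913}$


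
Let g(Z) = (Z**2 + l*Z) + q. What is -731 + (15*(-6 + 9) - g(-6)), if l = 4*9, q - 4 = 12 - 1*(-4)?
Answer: -526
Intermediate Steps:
q = 20 (q = 4 + (12 - 1*(-4)) = 4 + (12 + 4) = 4 + 16 = 20)
l = 36
g(Z) = 20 + Z**2 + 36*Z (g(Z) = (Z**2 + 36*Z) + 20 = 20 + Z**2 + 36*Z)
-731 + (15*(-6 + 9) - g(-6)) = -731 + (15*(-6 + 9) - (20 + (-6)**2 + 36*(-6))) = -731 + (15*3 - (20 + 36 - 216)) = -731 + (45 - 1*(-160)) = -731 + (45 + 160) = -731 + 205 = -526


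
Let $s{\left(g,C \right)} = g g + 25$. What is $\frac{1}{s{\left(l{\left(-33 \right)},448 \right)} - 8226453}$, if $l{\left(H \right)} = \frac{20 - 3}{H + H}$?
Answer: $- \frac{4356}{35834320079} \approx -1.2156 \cdot 10^{-7}$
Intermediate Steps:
$l{\left(H \right)} = \frac{17}{2 H}$
$s{\left(g,C \right)} = 25 + g^{2}$ ($s{\left(g,C \right)} = g^{2} + 25 = 25 + g^{2}$)
$\frac{1}{s{\left(l{\left(-33 \right)},448 \right)} - 8226453} = \frac{1}{\left(25 + \left(\frac{17}{2 \left(-33\right)}\right)^{2}\right) - 8226453} = \frac{1}{\left(25 + \left(\frac{17}{2} \left(- \frac{1}{33}\right)\right)^{2}\right) - 8226453} = \frac{1}{\left(25 + \left(- \frac{17}{66}\right)^{2}\right) - 8226453} = \frac{1}{\left(25 + \frac{289}{4356}\right) - 8226453} = \frac{1}{\frac{109189}{4356} - 8226453} = \frac{1}{- \frac{35834320079}{4356}} = - \frac{4356}{35834320079}$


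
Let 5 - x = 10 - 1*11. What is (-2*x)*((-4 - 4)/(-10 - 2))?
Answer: -8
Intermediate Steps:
x = 6 (x = 5 - (10 - 1*11) = 5 - (10 - 11) = 5 - 1*(-1) = 5 + 1 = 6)
(-2*x)*((-4 - 4)/(-10 - 2)) = (-2*6)*((-4 - 4)/(-10 - 2)) = -(-96)/(-12) = -(-96)*(-1)/12 = -12*2/3 = -8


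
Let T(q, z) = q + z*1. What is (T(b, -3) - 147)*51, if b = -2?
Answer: -7752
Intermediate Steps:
T(q, z) = q + z
(T(b, -3) - 147)*51 = ((-2 - 3) - 147)*51 = (-5 - 147)*51 = -152*51 = -7752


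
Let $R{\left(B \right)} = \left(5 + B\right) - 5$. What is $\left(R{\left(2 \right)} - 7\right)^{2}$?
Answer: $25$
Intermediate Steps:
$R{\left(B \right)} = B$
$\left(R{\left(2 \right)} - 7\right)^{2} = \left(2 - 7\right)^{2} = \left(-5\right)^{2} = 25$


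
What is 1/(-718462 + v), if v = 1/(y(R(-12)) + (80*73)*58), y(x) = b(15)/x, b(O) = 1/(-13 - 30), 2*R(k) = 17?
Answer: -247604318/177894293518185 ≈ -1.3919e-6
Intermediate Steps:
R(k) = 17/2 (R(k) = (½)*17 = 17/2)
b(O) = -1/43 (b(O) = 1/(-43) = -1/43)
y(x) = -1/(43*x)
v = 731/247604318 (v = 1/(-1/(43*17/2) + (80*73)*58) = 1/(-1/43*2/17 + 5840*58) = 1/(-2/731 + 338720) = 1/(247604318/731) = 731/247604318 ≈ 2.9523e-6)
1/(-718462 + v) = 1/(-718462 + 731/247604318) = 1/(-177894293518185/247604318) = -247604318/177894293518185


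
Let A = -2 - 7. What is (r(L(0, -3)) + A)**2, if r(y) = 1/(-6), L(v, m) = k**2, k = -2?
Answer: 3025/36 ≈ 84.028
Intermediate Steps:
L(v, m) = 4 (L(v, m) = (-2)**2 = 4)
A = -9
r(y) = -1/6 (r(y) = 1*(-1/6) = -1/6)
(r(L(0, -3)) + A)**2 = (-1/6 - 9)**2 = (-55/6)**2 = 3025/36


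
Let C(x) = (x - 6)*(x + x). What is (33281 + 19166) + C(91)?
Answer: 67917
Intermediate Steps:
C(x) = 2*x*(-6 + x) (C(x) = (-6 + x)*(2*x) = 2*x*(-6 + x))
(33281 + 19166) + C(91) = (33281 + 19166) + 2*91*(-6 + 91) = 52447 + 2*91*85 = 52447 + 15470 = 67917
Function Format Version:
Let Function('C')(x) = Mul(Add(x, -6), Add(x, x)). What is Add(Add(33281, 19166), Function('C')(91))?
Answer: 67917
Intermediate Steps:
Function('C')(x) = Mul(2, x, Add(-6, x)) (Function('C')(x) = Mul(Add(-6, x), Mul(2, x)) = Mul(2, x, Add(-6, x)))
Add(Add(33281, 19166), Function('C')(91)) = Add(Add(33281, 19166), Mul(2, 91, Add(-6, 91))) = Add(52447, Mul(2, 91, 85)) = Add(52447, 15470) = 67917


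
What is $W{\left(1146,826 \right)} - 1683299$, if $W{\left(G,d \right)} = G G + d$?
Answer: $-369157$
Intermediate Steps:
$W{\left(G,d \right)} = d + G^{2}$ ($W{\left(G,d \right)} = G^{2} + d = d + G^{2}$)
$W{\left(1146,826 \right)} - 1683299 = \left(826 + 1146^{2}\right) - 1683299 = \left(826 + 1313316\right) - 1683299 = 1314142 - 1683299 = -369157$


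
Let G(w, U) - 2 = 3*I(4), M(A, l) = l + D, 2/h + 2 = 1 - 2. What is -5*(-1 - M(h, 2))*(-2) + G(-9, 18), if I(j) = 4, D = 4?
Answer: -56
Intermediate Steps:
h = -⅔ (h = 2/(-2 + (1 - 2)) = 2/(-2 - 1) = 2/(-3) = 2*(-⅓) = -⅔ ≈ -0.66667)
M(A, l) = 4 + l (M(A, l) = l + 4 = 4 + l)
G(w, U) = 14 (G(w, U) = 2 + 3*4 = 2 + 12 = 14)
-5*(-1 - M(h, 2))*(-2) + G(-9, 18) = -5*(-1 - (4 + 2))*(-2) + 14 = -5*(-1 - 1*6)*(-2) + 14 = -5*(-1 - 6)*(-2) + 14 = -5*(-7)*(-2) + 14 = 35*(-2) + 14 = -70 + 14 = -56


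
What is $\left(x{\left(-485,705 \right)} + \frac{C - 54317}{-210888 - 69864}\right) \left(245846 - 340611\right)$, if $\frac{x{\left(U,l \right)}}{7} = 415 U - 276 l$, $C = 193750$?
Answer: $\frac{73723352880299045}{280752} \approx 2.6259 \cdot 10^{11}$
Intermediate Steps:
$x{\left(U,l \right)} = - 1932 l + 2905 U$ ($x{\left(U,l \right)} = 7 \left(415 U - 276 l\right) = 7 \left(- 276 l + 415 U\right) = - 1932 l + 2905 U$)
$\left(x{\left(-485,705 \right)} + \frac{C - 54317}{-210888 - 69864}\right) \left(245846 - 340611\right) = \left(\left(\left(-1932\right) 705 + 2905 \left(-485\right)\right) + \frac{193750 - 54317}{-210888 - 69864}\right) \left(245846 - 340611\right) = \left(\left(-1362060 - 1408925\right) + \frac{139433}{-280752}\right) \left(-94765\right) = \left(-2770985 + 139433 \left(- \frac{1}{280752}\right)\right) \left(-94765\right) = \left(-2770985 - \frac{139433}{280752}\right) \left(-94765\right) = \left(- \frac{777959720153}{280752}\right) \left(-94765\right) = \frac{73723352880299045}{280752}$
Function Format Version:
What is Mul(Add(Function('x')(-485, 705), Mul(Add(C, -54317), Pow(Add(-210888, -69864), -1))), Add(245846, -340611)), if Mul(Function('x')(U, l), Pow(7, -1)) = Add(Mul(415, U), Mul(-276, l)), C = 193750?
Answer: Rational(73723352880299045, 280752) ≈ 2.6259e+11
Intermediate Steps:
Function('x')(U, l) = Add(Mul(-1932, l), Mul(2905, U)) (Function('x')(U, l) = Mul(7, Add(Mul(415, U), Mul(-276, l))) = Mul(7, Add(Mul(-276, l), Mul(415, U))) = Add(Mul(-1932, l), Mul(2905, U)))
Mul(Add(Function('x')(-485, 705), Mul(Add(C, -54317), Pow(Add(-210888, -69864), -1))), Add(245846, -340611)) = Mul(Add(Add(Mul(-1932, 705), Mul(2905, -485)), Mul(Add(193750, -54317), Pow(Add(-210888, -69864), -1))), Add(245846, -340611)) = Mul(Add(Add(-1362060, -1408925), Mul(139433, Pow(-280752, -1))), -94765) = Mul(Add(-2770985, Mul(139433, Rational(-1, 280752))), -94765) = Mul(Add(-2770985, Rational(-139433, 280752)), -94765) = Mul(Rational(-777959720153, 280752), -94765) = Rational(73723352880299045, 280752)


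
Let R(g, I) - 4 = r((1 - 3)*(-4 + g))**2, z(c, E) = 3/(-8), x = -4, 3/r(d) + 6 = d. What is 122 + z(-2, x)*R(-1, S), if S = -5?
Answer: 15397/128 ≈ 120.29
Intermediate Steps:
r(d) = 3/(-6 + d)
z(c, E) = -3/8 (z(c, E) = 3*(-1/8) = -3/8)
R(g, I) = 4 + 9/(2 - 2*g)**2 (R(g, I) = 4 + (3/(-6 + (1 - 3)*(-4 + g)))**2 = 4 + (3/(-6 - 2*(-4 + g)))**2 = 4 + (3/(-6 + (8 - 2*g)))**2 = 4 + (3/(2 - 2*g))**2 = 4 + 9/(2 - 2*g)**2)
122 + z(-2, x)*R(-1, S) = 122 - 3*(4 + 9/(4*(-1 - 1)**2))/8 = 122 - 3*(4 + (9/4)/(-2)**2)/8 = 122 - 3*(4 + (9/4)*(1/4))/8 = 122 - 3*(4 + 9/16)/8 = 122 - 3/8*73/16 = 122 - 219/128 = 15397/128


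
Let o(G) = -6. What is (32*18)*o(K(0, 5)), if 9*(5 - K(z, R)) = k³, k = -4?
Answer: -3456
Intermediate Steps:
K(z, R) = 109/9 (K(z, R) = 5 - ⅑*(-4)³ = 5 - ⅑*(-64) = 5 + 64/9 = 109/9)
(32*18)*o(K(0, 5)) = (32*18)*(-6) = 576*(-6) = -3456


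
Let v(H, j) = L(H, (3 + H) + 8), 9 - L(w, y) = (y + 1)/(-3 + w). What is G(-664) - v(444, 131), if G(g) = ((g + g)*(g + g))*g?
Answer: -172139908243/147 ≈ -1.1710e+9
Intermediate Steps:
L(w, y) = 9 - (1 + y)/(-3 + w) (L(w, y) = 9 - (y + 1)/(-3 + w) = 9 - (1 + y)/(-3 + w))
G(g) = 4*g³ (G(g) = ((2*g)*(2*g))*g = (4*g²)*g = 4*g³)
v(H, j) = (-39 + 8*H)/(-3 + H) (v(H, j) = (-28 - ((3 + H) + 8) + 9*H)/(-3 + H) = (-28 - (11 + H) + 9*H)/(-3 + H) = (-28 + (-11 - H) + 9*H)/(-3 + H) = (-39 + 8*H)/(-3 + H))
G(-664) - v(444, 131) = 4*(-664)³ - (-39 + 8*444)/(-3 + 444) = 4*(-292754944) - (-39 + 3552)/441 = -1171019776 - 3513/441 = -1171019776 - 1*1171/147 = -1171019776 - 1171/147 = -172139908243/147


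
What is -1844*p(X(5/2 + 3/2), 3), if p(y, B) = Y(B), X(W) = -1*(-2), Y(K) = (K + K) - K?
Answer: -5532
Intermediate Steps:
Y(K) = K (Y(K) = 2*K - K = K)
X(W) = 2
p(y, B) = B
-1844*p(X(5/2 + 3/2), 3) = -1844*3 = -5532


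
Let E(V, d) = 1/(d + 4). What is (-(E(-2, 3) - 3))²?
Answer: 400/49 ≈ 8.1633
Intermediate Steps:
E(V, d) = 1/(4 + d)
(-(E(-2, 3) - 3))² = (-(1/(4 + 3) - 3))² = (-(1/7 - 3))² = (-(⅐ - 3))² = (-1*(-20/7))² = (20/7)² = 400/49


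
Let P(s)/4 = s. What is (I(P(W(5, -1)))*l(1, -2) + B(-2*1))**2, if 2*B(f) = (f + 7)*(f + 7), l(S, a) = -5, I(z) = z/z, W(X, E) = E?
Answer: 225/4 ≈ 56.250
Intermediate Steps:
P(s) = 4*s
I(z) = 1
B(f) = (7 + f)**2/2 (B(f) = ((f + 7)*(f + 7))/2 = ((7 + f)*(7 + f))/2 = (7 + f)**2/2)
(I(P(W(5, -1)))*l(1, -2) + B(-2*1))**2 = (1*(-5) + (7 - 2*1)**2/2)**2 = (-5 + (7 - 2)**2/2)**2 = (-5 + (1/2)*5**2)**2 = (-5 + (1/2)*25)**2 = (-5 + 25/2)**2 = (15/2)**2 = 225/4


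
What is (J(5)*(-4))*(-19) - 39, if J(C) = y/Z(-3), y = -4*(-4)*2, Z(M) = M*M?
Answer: 2081/9 ≈ 231.22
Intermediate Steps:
Z(M) = M²
y = 32 (y = 16*2 = 32)
J(C) = 32/9 (J(C) = 32/((-3)²) = 32/9)
(J(5)*(-4))*(-19) - 39 = ((32/9)*(-4))*(-19) - 39 = -128/9*(-19) - 39 = 2432/9 - 39 = 2081/9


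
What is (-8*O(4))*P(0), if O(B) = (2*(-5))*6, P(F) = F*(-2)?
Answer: 0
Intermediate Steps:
P(F) = -2*F
O(B) = -60 (O(B) = -10*6 = -60)
(-8*O(4))*P(0) = (-8*(-60))*(-2*0) = 480*0 = 0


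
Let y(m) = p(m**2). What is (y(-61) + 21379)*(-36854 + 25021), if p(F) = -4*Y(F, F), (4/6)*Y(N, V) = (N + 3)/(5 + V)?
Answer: -157055089955/621 ≈ -2.5291e+8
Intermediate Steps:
Y(N, V) = 3*(3 + N)/(2*(5 + V)) (Y(N, V) = 3*((N + 3)/(5 + V))/2 = 3*((3 + N)/(5 + V))/2 = 3*(3 + N)/(2*(5 + V)))
p(F) = -6*(3 + F)/(5 + F)
y(m) = 6*(-3 - m**2)/(5 + m**2)
(y(-61) + 21379)*(-36854 + 25021) = (6*(-3 - 1*(-61)**2)/(5 + (-61)**2) + 21379)*(-36854 + 25021) = (6*(-3 - 1*3721)/(5 + 3721) + 21379)*(-11833) = (6*(-3 - 3721)/3726 + 21379)*(-11833) = (6*(1/3726)*(-3724) + 21379)*(-11833) = (-3724/621 + 21379)*(-11833) = (13272635/621)*(-11833) = -157055089955/621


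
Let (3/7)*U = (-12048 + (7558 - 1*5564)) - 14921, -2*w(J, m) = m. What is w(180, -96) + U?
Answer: -58227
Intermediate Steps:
w(J, m) = -m/2
U = -58275 (U = 7*((-12048 + (7558 - 1*5564)) - 14921)/3 = 7*((-12048 + (7558 - 5564)) - 14921)/3 = 7*((-12048 + 1994) - 14921)/3 = 7*(-10054 - 14921)/3 = (7/3)*(-24975) = -58275)
w(180, -96) + U = -½*(-96) - 58275 = 48 - 58275 = -58227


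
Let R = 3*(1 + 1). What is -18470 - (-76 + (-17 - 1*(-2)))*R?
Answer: -17924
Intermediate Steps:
R = 6 (R = 3*2 = 6)
-18470 - (-76 + (-17 - 1*(-2)))*R = -18470 - (-76 + (-17 - 1*(-2)))*6 = -18470 - (-76 + (-17 + 2))*6 = -18470 - (-76 - 15)*6 = -18470 - (-91)*6 = -18470 - 1*(-546) = -18470 + 546 = -17924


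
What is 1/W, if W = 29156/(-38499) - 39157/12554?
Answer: -483316446/1873529767 ≈ -0.25797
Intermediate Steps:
W = -1873529767/483316446 (W = 29156*(-1/38499) - 39157*1/12554 = -29156/38499 - 39157/12554 = -1873529767/483316446 ≈ -3.8764)
1/W = 1/(-1873529767/483316446) = -483316446/1873529767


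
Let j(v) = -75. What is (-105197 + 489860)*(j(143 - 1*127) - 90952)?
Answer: -35014718901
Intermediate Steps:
(-105197 + 489860)*(j(143 - 1*127) - 90952) = (-105197 + 489860)*(-75 - 90952) = 384663*(-91027) = -35014718901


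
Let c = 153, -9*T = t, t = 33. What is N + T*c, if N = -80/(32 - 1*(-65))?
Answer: -54497/97 ≈ -561.82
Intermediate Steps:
T = -11/3 (T = -⅑*33 = -11/3 ≈ -3.6667)
N = -80/97 (N = -80/(32 + 65) = -80/97 ≈ -0.82474)
N + T*c = -80/97 - 11/3*153 = -80/97 - 561 = -54497/97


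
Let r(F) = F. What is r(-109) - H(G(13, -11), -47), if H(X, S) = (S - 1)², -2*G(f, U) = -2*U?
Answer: -2413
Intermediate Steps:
G(f, U) = U (G(f, U) = -(-1)*U = U)
H(X, S) = (-1 + S)²
r(-109) - H(G(13, -11), -47) = -109 - (-1 - 47)² = -109 - 1*(-48)² = -109 - 1*2304 = -109 - 2304 = -2413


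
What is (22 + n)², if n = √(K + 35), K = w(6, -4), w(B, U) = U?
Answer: (22 + √31)² ≈ 759.98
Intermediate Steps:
K = -4
n = √31 (n = √(-4 + 35) = √31 ≈ 5.5678)
(22 + n)² = (22 + √31)²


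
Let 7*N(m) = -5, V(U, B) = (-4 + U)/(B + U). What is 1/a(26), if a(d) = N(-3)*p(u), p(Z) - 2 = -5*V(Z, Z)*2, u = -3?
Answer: 21/145 ≈ 0.14483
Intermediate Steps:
V(U, B) = (-4 + U)/(B + U)
N(m) = -5/7 (N(m) = (⅐)*(-5) = -5/7)
p(Z) = 2 - 5*(-4 + Z)/Z (p(Z) = 2 - 5*(-4 + Z)/(Z + Z)*2 = 2 - 5*(-4 + Z)/(2*Z)*2 = 2 - 5*(-4 + Z)/Z)
a(d) = 145/21 (a(d) = -5*(-3 + 20/(-3))/7 = -5*(-3 + 20*(-⅓))/7 = -5*(-3 - 20/3)/7 = -5/7*(-29/3) = 145/21)
1/a(26) = 1/(145/21) = 21/145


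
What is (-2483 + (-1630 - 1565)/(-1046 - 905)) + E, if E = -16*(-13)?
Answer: -4435330/1951 ≈ -2273.4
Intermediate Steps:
E = 208
(-2483 + (-1630 - 1565)/(-1046 - 905)) + E = (-2483 + (-1630 - 1565)/(-1046 - 905)) + 208 = (-2483 - 3195/(-1951)) + 208 = (-2483 - 3195*(-1/1951)) + 208 = (-2483 + 3195/1951) + 208 = -4841138/1951 + 208 = -4435330/1951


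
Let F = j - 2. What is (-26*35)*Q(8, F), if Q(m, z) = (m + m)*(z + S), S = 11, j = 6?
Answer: -218400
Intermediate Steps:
F = 4 (F = 6 - 2 = 4)
Q(m, z) = 2*m*(11 + z) (Q(m, z) = (m + m)*(z + 11) = (2*m)*(11 + z) = 2*m*(11 + z))
(-26*35)*Q(8, F) = (-26*35)*(2*8*(11 + 4)) = -1820*8*15 = -910*240 = -218400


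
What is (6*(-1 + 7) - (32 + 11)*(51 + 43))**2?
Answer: 16048036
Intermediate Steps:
(6*(-1 + 7) - (32 + 11)*(51 + 43))**2 = (6*6 - 43*94)**2 = (36 - 1*4042)**2 = (36 - 4042)**2 = (-4006)**2 = 16048036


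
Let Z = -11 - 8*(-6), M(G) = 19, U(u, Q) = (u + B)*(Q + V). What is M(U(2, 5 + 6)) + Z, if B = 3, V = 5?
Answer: 56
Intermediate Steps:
U(u, Q) = (3 + u)*(5 + Q) (U(u, Q) = (u + 3)*(Q + 5) = (3 + u)*(5 + Q))
Z = 37 (Z = -11 + 48 = 37)
M(U(2, 5 + 6)) + Z = 19 + 37 = 56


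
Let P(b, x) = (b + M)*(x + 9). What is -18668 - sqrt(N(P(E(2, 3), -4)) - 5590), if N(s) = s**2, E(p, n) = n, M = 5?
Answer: -18668 - I*sqrt(3990) ≈ -18668.0 - 63.166*I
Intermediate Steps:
P(b, x) = (5 + b)*(9 + x) (P(b, x) = (b + 5)*(x + 9) = (5 + b)*(9 + x))
-18668 - sqrt(N(P(E(2, 3), -4)) - 5590) = -18668 - sqrt((45 + 5*(-4) + 9*3 + 3*(-4))**2 - 5590) = -18668 - sqrt((45 - 20 + 27 - 12)**2 - 5590) = -18668 - sqrt(40**2 - 5590) = -18668 - sqrt(1600 - 5590) = -18668 - sqrt(-3990) = -18668 - I*sqrt(3990)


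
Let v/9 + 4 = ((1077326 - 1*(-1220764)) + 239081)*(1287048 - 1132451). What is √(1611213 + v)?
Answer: 4*√220634552310 ≈ 1.8789e+6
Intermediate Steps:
v = 3530151225747 (v = -36 + 9*(((1077326 - 1*(-1220764)) + 239081)*(1287048 - 1132451)) = -36 + 9*(((1077326 + 1220764) + 239081)*154597) = -36 + 9*((2298090 + 239081)*154597) = -36 + 9*(2537171*154597) = -36 + 9*392239025087 = -36 + 3530151225783 = 3530151225747)
√(1611213 + v) = √(1611213 + 3530151225747) = √3530152836960 = 4*√220634552310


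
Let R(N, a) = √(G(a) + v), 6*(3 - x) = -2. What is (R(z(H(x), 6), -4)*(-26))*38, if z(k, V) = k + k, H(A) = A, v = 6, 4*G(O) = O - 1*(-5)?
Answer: -2470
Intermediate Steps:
x = 10/3 (x = 3 - ⅙*(-2) = 3 + ⅓ = 10/3 ≈ 3.3333)
G(O) = 5/4 + O/4 (G(O) = (O - 1*(-5))/4 = (O + 5)/4 = (5 + O)/4 = 5/4 + O/4)
z(k, V) = 2*k
R(N, a) = √(29/4 + a/4) (R(N, a) = √((5/4 + a/4) + 6) = √(29/4 + a/4))
(R(z(H(x), 6), -4)*(-26))*38 = ((√(29 - 4)/2)*(-26))*38 = ((√25/2)*(-26))*38 = (((½)*5)*(-26))*38 = ((5/2)*(-26))*38 = -65*38 = -2470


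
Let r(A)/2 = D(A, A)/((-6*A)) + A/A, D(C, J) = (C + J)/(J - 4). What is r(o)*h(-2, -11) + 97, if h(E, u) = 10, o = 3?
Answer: 371/3 ≈ 123.67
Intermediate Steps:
D(C, J) = (C + J)/(-4 + J)
r(A) = 2 - 2/(3*(-4 + A)) (r(A) = 2*(((A + A)/(-4 + A))/((-6*A)) + A/A) = 2*(((2*A)/(-4 + A))*(-1/(6*A)) + 1) = 2*((2*A/(-4 + A))*(-1/(6*A)) + 1) = 2*(-1/(3*(-4 + A)) + 1) = 2*(1 - 1/(3*(-4 + A))) = 2 - 2/(3*(-4 + A)))
r(o)*h(-2, -11) + 97 = (2*(-13 + 3*3)/(3*(-4 + 3)))*10 + 97 = ((2/3)*(-13 + 9)/(-1))*10 + 97 = ((2/3)*(-1)*(-4))*10 + 97 = (8/3)*10 + 97 = 80/3 + 97 = 371/3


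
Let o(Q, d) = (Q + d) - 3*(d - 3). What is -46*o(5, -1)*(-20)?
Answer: 14720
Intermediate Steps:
o(Q, d) = 9 + Q - 2*d (o(Q, d) = (Q + d) - 3*(-3 + d) = (Q + d) + (9 - 3*d) = 9 + Q - 2*d)
-46*o(5, -1)*(-20) = -46*(9 + 5 - 2*(-1))*(-20) = -46*(9 + 5 + 2)*(-20) = -46*16*(-20) = -736*(-20) = 14720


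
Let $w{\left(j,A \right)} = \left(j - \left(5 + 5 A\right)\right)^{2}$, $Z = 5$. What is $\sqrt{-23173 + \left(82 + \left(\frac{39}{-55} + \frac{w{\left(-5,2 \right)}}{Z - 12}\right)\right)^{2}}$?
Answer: $\frac{2 i \sqrt{837095929}}{385} \approx 150.3 i$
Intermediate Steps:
$w{\left(j,A \right)} = \left(-5 + j - 5 A\right)^{2}$ ($w{\left(j,A \right)} = \left(j - \left(5 + 5 A\right)\right)^{2} = \left(-5 + j - 5 A\right)^{2}$)
$\sqrt{-23173 + \left(82 + \left(\frac{39}{-55} + \frac{w{\left(-5,2 \right)}}{Z - 12}\right)\right)^{2}} = \sqrt{-23173 + \left(82 + \left(\frac{39}{-55} + \frac{\left(5 - -5 + 5 \cdot 2\right)^{2}}{5 - 12}\right)\right)^{2}} = \sqrt{-23173 + \left(82 + \left(39 \left(- \frac{1}{55}\right) + \frac{\left(5 + 5 + 10\right)^{2}}{-7}\right)\right)^{2}} = \sqrt{-23173 + \left(82 + \left(- \frac{39}{55} + 20^{2} \left(- \frac{1}{7}\right)\right)\right)^{2}} = \sqrt{-23173 + \left(82 + \left(- \frac{39}{55} + 400 \left(- \frac{1}{7}\right)\right)\right)^{2}} = \sqrt{-23173 + \left(82 - \frac{22273}{385}\right)^{2}} = \sqrt{-23173 + \left(\frac{9297}{385}\right)^{2}} = \sqrt{-23173 + \frac{86434209}{148225}} = \sqrt{- \frac{3348383716}{148225}} = \frac{2 i \sqrt{837095929}}{385}$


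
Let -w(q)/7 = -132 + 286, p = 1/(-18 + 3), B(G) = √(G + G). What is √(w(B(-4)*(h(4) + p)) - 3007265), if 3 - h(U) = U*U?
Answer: I*√3008343 ≈ 1734.5*I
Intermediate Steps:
B(G) = √2*√G (B(G) = √(2*G) = √2*√G)
h(U) = 3 - U² (h(U) = 3 - U*U = 3 - U²)
p = -1/15 (p = 1/(-15) = -1/15 ≈ -0.066667)
w(q) = -1078 (w(q) = -7*(-132 + 286) = -7*154 = -1078)
√(w(B(-4)*(h(4) + p)) - 3007265) = √(-1078 - 3007265) = √(-3008343) = I*√3008343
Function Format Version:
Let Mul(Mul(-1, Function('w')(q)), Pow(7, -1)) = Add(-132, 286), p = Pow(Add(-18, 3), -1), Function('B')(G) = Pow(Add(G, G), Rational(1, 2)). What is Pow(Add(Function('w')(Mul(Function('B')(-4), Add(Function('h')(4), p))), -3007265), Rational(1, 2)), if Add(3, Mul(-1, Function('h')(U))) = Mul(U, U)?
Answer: Mul(I, Pow(3008343, Rational(1, 2))) ≈ Mul(1734.5, I)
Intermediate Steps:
Function('B')(G) = Mul(Pow(2, Rational(1, 2)), Pow(G, Rational(1, 2))) (Function('B')(G) = Pow(Mul(2, G), Rational(1, 2)) = Mul(Pow(2, Rational(1, 2)), Pow(G, Rational(1, 2))))
Function('h')(U) = Add(3, Mul(-1, Pow(U, 2))) (Function('h')(U) = Add(3, Mul(-1, Mul(U, U))) = Add(3, Mul(-1, Pow(U, 2))))
p = Rational(-1, 15) (p = Pow(-15, -1) = Rational(-1, 15) ≈ -0.066667)
Function('w')(q) = -1078 (Function('w')(q) = Mul(-7, Add(-132, 286)) = Mul(-7, 154) = -1078)
Pow(Add(Function('w')(Mul(Function('B')(-4), Add(Function('h')(4), p))), -3007265), Rational(1, 2)) = Pow(Add(-1078, -3007265), Rational(1, 2)) = Pow(-3008343, Rational(1, 2)) = Mul(I, Pow(3008343, Rational(1, 2)))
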